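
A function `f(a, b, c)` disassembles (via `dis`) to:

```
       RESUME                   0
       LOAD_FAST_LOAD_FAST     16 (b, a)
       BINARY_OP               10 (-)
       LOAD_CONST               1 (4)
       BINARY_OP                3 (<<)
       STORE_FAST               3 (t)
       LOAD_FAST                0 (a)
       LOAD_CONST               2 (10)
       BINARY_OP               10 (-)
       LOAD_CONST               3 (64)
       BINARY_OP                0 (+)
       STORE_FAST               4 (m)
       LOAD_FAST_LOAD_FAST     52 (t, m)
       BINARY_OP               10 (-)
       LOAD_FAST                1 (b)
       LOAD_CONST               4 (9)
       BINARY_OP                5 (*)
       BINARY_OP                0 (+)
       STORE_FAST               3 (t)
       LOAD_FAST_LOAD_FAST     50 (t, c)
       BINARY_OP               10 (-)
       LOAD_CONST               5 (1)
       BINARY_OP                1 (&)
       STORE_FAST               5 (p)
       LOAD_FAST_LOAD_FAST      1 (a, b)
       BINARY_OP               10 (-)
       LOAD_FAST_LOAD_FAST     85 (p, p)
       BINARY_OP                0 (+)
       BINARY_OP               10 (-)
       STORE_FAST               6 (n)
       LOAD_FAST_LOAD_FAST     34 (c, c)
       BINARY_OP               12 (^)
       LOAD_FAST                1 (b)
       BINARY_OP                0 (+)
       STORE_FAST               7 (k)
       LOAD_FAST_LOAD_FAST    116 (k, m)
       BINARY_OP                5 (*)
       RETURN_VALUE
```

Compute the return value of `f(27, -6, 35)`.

LOAD_FAST_LOAD_FAST b,a → push -6,27. Stack: [-6, 27]
BINARY_OP - → -6 - 27 = -33. Stack: [-33]
LOAD_CONST → push 4. Stack: [-33, 4]
BINARY_OP << → -33 << 4 = -528. Stack: [-528]
STORE_FAST t → t=-528. Stack: []
LOAD_FAST a → push 27. Stack: [27]
LOAD_CONST → push 10. Stack: [27, 10]
BINARY_OP - → 27 - 10 = 17. Stack: [17]
LOAD_CONST → push 64. Stack: [17, 64]
BINARY_OP + → 17 + 64 = 81. Stack: [81]
STORE_FAST m → m=81. Stack: []
LOAD_FAST_LOAD_FAST t,m → push -528,81. Stack: [-528, 81]
BINARY_OP - → -528 - 81 = -609. Stack: [-609]
LOAD_FAST b → push -6. Stack: [-609, -6]
LOAD_CONST → push 9. Stack: [-609, -6, 9]
BINARY_OP * → -6 * 9 = -54. Stack: [-609, -54]
BINARY_OP + → -609 + -54 = -663. Stack: [-663]
STORE_FAST t → t=-663. Stack: []
LOAD_FAST_LOAD_FAST t,c → push -663,35. Stack: [-663, 35]
BINARY_OP - → -663 - 35 = -698. Stack: [-698]
LOAD_CONST → push 1. Stack: [-698, 1]
BINARY_OP & → -698 & 1 = 0. Stack: [0]
STORE_FAST p → p=0. Stack: []
LOAD_FAST_LOAD_FAST a,b → push 27,-6. Stack: [27, -6]
BINARY_OP - → 27 - -6 = 33. Stack: [33]
LOAD_FAST_LOAD_FAST p,p → push 0,0. Stack: [33, 0, 0]
BINARY_OP + → 0 + 0 = 0. Stack: [33, 0]
BINARY_OP - → 33 - 0 = 33. Stack: [33]
STORE_FAST n → n=33. Stack: []
LOAD_FAST_LOAD_FAST c,c → push 35,35. Stack: [35, 35]
BINARY_OP ^ → 35 ^ 35 = 0. Stack: [0]
LOAD_FAST b → push -6. Stack: [0, -6]
BINARY_OP + → 0 + -6 = -6. Stack: [-6]
STORE_FAST k → k=-6. Stack: []
LOAD_FAST_LOAD_FAST k,m → push -6,81. Stack: [-6, 81]
BINARY_OP * → -6 * 81 = -486. Stack: [-486]
RETURN_VALUE → return -486.

-486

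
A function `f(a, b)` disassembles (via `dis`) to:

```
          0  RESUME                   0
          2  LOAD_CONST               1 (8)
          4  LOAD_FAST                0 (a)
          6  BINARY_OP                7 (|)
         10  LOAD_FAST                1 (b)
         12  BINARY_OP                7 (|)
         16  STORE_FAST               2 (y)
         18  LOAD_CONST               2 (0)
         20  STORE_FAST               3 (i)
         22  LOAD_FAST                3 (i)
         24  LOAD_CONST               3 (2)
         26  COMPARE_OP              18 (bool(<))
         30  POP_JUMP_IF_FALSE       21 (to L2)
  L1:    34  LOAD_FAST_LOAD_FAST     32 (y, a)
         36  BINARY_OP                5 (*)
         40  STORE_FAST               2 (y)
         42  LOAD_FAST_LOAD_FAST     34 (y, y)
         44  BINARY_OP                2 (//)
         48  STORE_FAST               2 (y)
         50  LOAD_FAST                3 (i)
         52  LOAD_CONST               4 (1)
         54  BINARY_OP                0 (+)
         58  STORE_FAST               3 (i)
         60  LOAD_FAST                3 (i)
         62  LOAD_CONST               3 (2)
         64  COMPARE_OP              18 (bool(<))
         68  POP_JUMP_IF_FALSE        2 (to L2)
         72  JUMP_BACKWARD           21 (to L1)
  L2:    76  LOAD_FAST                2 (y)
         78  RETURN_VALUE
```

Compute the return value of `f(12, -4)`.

LOAD_CONST → push 8. Stack: [8]
LOAD_FAST a → push 12. Stack: [8, 12]
BINARY_OP | → 8 | 12 = 12. Stack: [12]
LOAD_FAST b → push -4. Stack: [12, -4]
BINARY_OP | → 12 | -4 = -4. Stack: [-4]
STORE_FAST y → y=-4. Stack: []
LOAD_CONST → push 0. Stack: [0]
STORE_FAST i → i=0. Stack: []
LOAD_FAST i → push 0. Stack: [0]
LOAD_CONST → push 2. Stack: [0, 2]
COMPARE_OP bool(<) → 0 vs 2 = True. Stack: [True]
POP_JUMP_IF_FALSE → pop True; no jump. Stack: []
LOAD_FAST_LOAD_FAST y,a → push -4,12. Stack: [-4, 12]
BINARY_OP * → -4 * 12 = -48. Stack: [-48]
STORE_FAST y → y=-48. Stack: []
LOAD_FAST_LOAD_FAST y,y → push -48,-48. Stack: [-48, -48]
BINARY_OP // → -48 // -48 = 1. Stack: [1]
STORE_FAST y → y=1. Stack: []
LOAD_FAST i → push 0. Stack: [0]
LOAD_CONST → push 1. Stack: [0, 1]
BINARY_OP + → 0 + 1 = 1. Stack: [1]
STORE_FAST i → i=1. Stack: []
LOAD_FAST i → push 1. Stack: [1]
LOAD_CONST → push 2. Stack: [1, 2]
COMPARE_OP bool(<) → 1 vs 2 = True. Stack: [True]
POP_JUMP_IF_FALSE → pop True; no jump. Stack: []
LOAD_FAST_LOAD_FAST y,a → push 1,12. Stack: [1, 12]
BINARY_OP * → 1 * 12 = 12. Stack: [12]
STORE_FAST y → y=12. Stack: []
LOAD_FAST_LOAD_FAST y,y → push 12,12. Stack: [12, 12]
BINARY_OP // → 12 // 12 = 1. Stack: [1]
STORE_FAST y → y=1. Stack: []
LOAD_FAST i → push 1. Stack: [1]
LOAD_CONST → push 1. Stack: [1, 1]
BINARY_OP + → 1 + 1 = 2. Stack: [2]
STORE_FAST i → i=2. Stack: []
LOAD_FAST i → push 2. Stack: [2]
LOAD_CONST → push 2. Stack: [2, 2]
COMPARE_OP bool(<) → 2 vs 2 = False. Stack: [False]
POP_JUMP_IF_FALSE → pop False; jump. Stack: []
LOAD_FAST y → push 1. Stack: [1]
RETURN_VALUE → return 1.

1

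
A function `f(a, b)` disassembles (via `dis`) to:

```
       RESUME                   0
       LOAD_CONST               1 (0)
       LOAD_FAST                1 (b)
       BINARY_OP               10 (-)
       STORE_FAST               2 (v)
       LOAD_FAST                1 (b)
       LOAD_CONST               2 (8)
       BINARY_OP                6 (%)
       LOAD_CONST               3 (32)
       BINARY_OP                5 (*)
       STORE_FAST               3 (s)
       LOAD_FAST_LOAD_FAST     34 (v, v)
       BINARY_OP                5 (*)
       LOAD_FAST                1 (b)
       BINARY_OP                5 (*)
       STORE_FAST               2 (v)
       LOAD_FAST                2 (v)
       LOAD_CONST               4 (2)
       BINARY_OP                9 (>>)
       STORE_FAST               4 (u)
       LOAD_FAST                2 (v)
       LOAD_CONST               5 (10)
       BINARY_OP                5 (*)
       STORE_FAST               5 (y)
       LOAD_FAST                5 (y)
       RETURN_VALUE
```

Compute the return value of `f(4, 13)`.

LOAD_CONST → push 0. Stack: [0]
LOAD_FAST b → push 13. Stack: [0, 13]
BINARY_OP - → 0 - 13 = -13. Stack: [-13]
STORE_FAST v → v=-13. Stack: []
LOAD_FAST b → push 13. Stack: [13]
LOAD_CONST → push 8. Stack: [13, 8]
BINARY_OP % → 13 % 8 = 5. Stack: [5]
LOAD_CONST → push 32. Stack: [5, 32]
BINARY_OP * → 5 * 32 = 160. Stack: [160]
STORE_FAST s → s=160. Stack: []
LOAD_FAST_LOAD_FAST v,v → push -13,-13. Stack: [-13, -13]
BINARY_OP * → -13 * -13 = 169. Stack: [169]
LOAD_FAST b → push 13. Stack: [169, 13]
BINARY_OP * → 169 * 13 = 2197. Stack: [2197]
STORE_FAST v → v=2197. Stack: []
LOAD_FAST v → push 2197. Stack: [2197]
LOAD_CONST → push 2. Stack: [2197, 2]
BINARY_OP >> → 2197 >> 2 = 549. Stack: [549]
STORE_FAST u → u=549. Stack: []
LOAD_FAST v → push 2197. Stack: [2197]
LOAD_CONST → push 10. Stack: [2197, 10]
BINARY_OP * → 2197 * 10 = 21970. Stack: [21970]
STORE_FAST y → y=21970. Stack: []
LOAD_FAST y → push 21970. Stack: [21970]
RETURN_VALUE → return 21970.

21970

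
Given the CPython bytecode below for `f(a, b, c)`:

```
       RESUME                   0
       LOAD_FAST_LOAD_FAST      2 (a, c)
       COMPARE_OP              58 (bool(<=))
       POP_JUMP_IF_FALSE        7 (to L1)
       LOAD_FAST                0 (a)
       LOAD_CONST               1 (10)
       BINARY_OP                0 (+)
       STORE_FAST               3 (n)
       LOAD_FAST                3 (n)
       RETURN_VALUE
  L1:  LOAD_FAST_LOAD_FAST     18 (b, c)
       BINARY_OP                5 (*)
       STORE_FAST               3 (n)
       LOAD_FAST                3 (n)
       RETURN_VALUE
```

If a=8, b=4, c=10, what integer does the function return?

LOAD_FAST_LOAD_FAST a,c → push 8,10. Stack: [8, 10]
COMPARE_OP bool(<=) → 8 vs 10 = True. Stack: [True]
POP_JUMP_IF_FALSE → pop True; no jump. Stack: []
LOAD_FAST a → push 8. Stack: [8]
LOAD_CONST → push 10. Stack: [8, 10]
BINARY_OP + → 8 + 10 = 18. Stack: [18]
STORE_FAST n → n=18. Stack: []
LOAD_FAST n → push 18. Stack: [18]
RETURN_VALUE → return 18.

18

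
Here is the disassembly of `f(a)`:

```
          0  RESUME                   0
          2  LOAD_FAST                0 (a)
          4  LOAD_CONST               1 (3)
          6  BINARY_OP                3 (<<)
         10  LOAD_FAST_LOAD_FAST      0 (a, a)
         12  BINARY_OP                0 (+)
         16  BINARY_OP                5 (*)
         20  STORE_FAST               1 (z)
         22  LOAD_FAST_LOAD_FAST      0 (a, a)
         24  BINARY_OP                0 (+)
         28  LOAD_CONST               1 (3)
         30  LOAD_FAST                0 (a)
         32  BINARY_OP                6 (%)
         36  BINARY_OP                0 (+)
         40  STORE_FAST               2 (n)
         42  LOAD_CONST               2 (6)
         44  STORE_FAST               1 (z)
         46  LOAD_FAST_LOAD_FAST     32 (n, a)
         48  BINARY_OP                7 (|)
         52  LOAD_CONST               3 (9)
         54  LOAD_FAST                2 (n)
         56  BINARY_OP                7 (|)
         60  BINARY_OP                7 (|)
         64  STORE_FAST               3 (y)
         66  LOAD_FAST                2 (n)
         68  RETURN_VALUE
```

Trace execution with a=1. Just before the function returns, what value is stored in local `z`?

6

LOAD_FAST a → push 1. Stack: [1]
LOAD_CONST → push 3. Stack: [1, 3]
BINARY_OP << → 1 << 3 = 8. Stack: [8]
LOAD_FAST_LOAD_FAST a,a → push 1,1. Stack: [8, 1, 1]
BINARY_OP + → 1 + 1 = 2. Stack: [8, 2]
BINARY_OP * → 8 * 2 = 16. Stack: [16]
STORE_FAST z → z=16. Stack: []
LOAD_FAST_LOAD_FAST a,a → push 1,1. Stack: [1, 1]
BINARY_OP + → 1 + 1 = 2. Stack: [2]
LOAD_CONST → push 3. Stack: [2, 3]
LOAD_FAST a → push 1. Stack: [2, 3, 1]
BINARY_OP % → 3 % 1 = 0. Stack: [2, 0]
BINARY_OP + → 2 + 0 = 2. Stack: [2]
STORE_FAST n → n=2. Stack: []
LOAD_CONST → push 6. Stack: [6]
STORE_FAST z → z=6. Stack: []
LOAD_FAST_LOAD_FAST n,a → push 2,1. Stack: [2, 1]
BINARY_OP | → 2 | 1 = 3. Stack: [3]
LOAD_CONST → push 9. Stack: [3, 9]
LOAD_FAST n → push 2. Stack: [3, 9, 2]
BINARY_OP | → 9 | 2 = 11. Stack: [3, 11]
BINARY_OP | → 3 | 11 = 11. Stack: [11]
STORE_FAST y → y=11. Stack: []
LOAD_FAST n → push 2. Stack: [2]
RETURN_VALUE → return 2.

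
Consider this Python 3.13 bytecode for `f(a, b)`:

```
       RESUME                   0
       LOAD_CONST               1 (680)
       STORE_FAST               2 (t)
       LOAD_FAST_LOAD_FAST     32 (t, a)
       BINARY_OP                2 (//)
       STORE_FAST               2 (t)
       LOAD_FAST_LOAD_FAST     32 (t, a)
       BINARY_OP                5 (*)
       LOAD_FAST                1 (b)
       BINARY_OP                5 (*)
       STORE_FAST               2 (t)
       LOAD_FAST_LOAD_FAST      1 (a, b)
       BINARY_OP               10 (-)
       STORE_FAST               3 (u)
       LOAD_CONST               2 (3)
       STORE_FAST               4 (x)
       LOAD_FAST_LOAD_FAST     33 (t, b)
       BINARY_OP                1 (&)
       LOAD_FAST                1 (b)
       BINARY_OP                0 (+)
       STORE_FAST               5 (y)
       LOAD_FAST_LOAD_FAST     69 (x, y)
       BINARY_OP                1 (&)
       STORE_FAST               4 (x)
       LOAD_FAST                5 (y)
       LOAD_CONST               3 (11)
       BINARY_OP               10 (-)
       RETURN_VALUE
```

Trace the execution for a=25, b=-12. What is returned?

LOAD_CONST → push 680. Stack: [680]
STORE_FAST t → t=680. Stack: []
LOAD_FAST_LOAD_FAST t,a → push 680,25. Stack: [680, 25]
BINARY_OP // → 680 // 25 = 27. Stack: [27]
STORE_FAST t → t=27. Stack: []
LOAD_FAST_LOAD_FAST t,a → push 27,25. Stack: [27, 25]
BINARY_OP * → 27 * 25 = 675. Stack: [675]
LOAD_FAST b → push -12. Stack: [675, -12]
BINARY_OP * → 675 * -12 = -8100. Stack: [-8100]
STORE_FAST t → t=-8100. Stack: []
LOAD_FAST_LOAD_FAST a,b → push 25,-12. Stack: [25, -12]
BINARY_OP - → 25 - -12 = 37. Stack: [37]
STORE_FAST u → u=37. Stack: []
LOAD_CONST → push 3. Stack: [3]
STORE_FAST x → x=3. Stack: []
LOAD_FAST_LOAD_FAST t,b → push -8100,-12. Stack: [-8100, -12]
BINARY_OP & → -8100 & -12 = -8108. Stack: [-8108]
LOAD_FAST b → push -12. Stack: [-8108, -12]
BINARY_OP + → -8108 + -12 = -8120. Stack: [-8120]
STORE_FAST y → y=-8120. Stack: []
LOAD_FAST_LOAD_FAST x,y → push 3,-8120. Stack: [3, -8120]
BINARY_OP & → 3 & -8120 = 0. Stack: [0]
STORE_FAST x → x=0. Stack: []
LOAD_FAST y → push -8120. Stack: [-8120]
LOAD_CONST → push 11. Stack: [-8120, 11]
BINARY_OP - → -8120 - 11 = -8131. Stack: [-8131]
RETURN_VALUE → return -8131.

-8131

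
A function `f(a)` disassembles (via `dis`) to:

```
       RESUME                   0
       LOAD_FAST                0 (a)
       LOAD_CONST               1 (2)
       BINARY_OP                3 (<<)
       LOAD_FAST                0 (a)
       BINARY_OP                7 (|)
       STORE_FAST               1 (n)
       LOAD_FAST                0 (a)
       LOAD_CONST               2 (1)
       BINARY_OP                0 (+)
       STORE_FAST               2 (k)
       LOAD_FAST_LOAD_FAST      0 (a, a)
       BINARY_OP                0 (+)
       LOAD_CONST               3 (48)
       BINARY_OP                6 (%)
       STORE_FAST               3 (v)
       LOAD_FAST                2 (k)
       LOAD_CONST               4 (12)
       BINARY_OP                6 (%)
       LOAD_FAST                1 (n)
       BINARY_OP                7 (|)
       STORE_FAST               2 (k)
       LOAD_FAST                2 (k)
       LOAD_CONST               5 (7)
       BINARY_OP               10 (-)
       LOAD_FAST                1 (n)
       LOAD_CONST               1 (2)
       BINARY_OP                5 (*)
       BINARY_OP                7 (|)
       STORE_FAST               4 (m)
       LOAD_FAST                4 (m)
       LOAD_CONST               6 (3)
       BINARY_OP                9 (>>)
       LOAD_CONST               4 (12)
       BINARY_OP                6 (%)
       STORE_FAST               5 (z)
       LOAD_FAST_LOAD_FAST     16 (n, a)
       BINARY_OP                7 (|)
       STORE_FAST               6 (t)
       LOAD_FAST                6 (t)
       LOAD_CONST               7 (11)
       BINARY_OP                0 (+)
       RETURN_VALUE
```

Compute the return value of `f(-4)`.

7

LOAD_FAST a → push -4. Stack: [-4]
LOAD_CONST → push 2. Stack: [-4, 2]
BINARY_OP << → -4 << 2 = -16. Stack: [-16]
LOAD_FAST a → push -4. Stack: [-16, -4]
BINARY_OP | → -16 | -4 = -4. Stack: [-4]
STORE_FAST n → n=-4. Stack: []
LOAD_FAST a → push -4. Stack: [-4]
LOAD_CONST → push 1. Stack: [-4, 1]
BINARY_OP + → -4 + 1 = -3. Stack: [-3]
STORE_FAST k → k=-3. Stack: []
LOAD_FAST_LOAD_FAST a,a → push -4,-4. Stack: [-4, -4]
BINARY_OP + → -4 + -4 = -8. Stack: [-8]
LOAD_CONST → push 48. Stack: [-8, 48]
BINARY_OP % → -8 % 48 = 40. Stack: [40]
STORE_FAST v → v=40. Stack: []
LOAD_FAST k → push -3. Stack: [-3]
LOAD_CONST → push 12. Stack: [-3, 12]
BINARY_OP % → -3 % 12 = 9. Stack: [9]
LOAD_FAST n → push -4. Stack: [9, -4]
BINARY_OP | → 9 | -4 = -3. Stack: [-3]
STORE_FAST k → k=-3. Stack: []
LOAD_FAST k → push -3. Stack: [-3]
LOAD_CONST → push 7. Stack: [-3, 7]
BINARY_OP - → -3 - 7 = -10. Stack: [-10]
LOAD_FAST n → push -4. Stack: [-10, -4]
LOAD_CONST → push 2. Stack: [-10, -4, 2]
BINARY_OP * → -4 * 2 = -8. Stack: [-10, -8]
BINARY_OP | → -10 | -8 = -2. Stack: [-2]
STORE_FAST m → m=-2. Stack: []
LOAD_FAST m → push -2. Stack: [-2]
LOAD_CONST → push 3. Stack: [-2, 3]
BINARY_OP >> → -2 >> 3 = -1. Stack: [-1]
LOAD_CONST → push 12. Stack: [-1, 12]
BINARY_OP % → -1 % 12 = 11. Stack: [11]
STORE_FAST z → z=11. Stack: []
LOAD_FAST_LOAD_FAST n,a → push -4,-4. Stack: [-4, -4]
BINARY_OP | → -4 | -4 = -4. Stack: [-4]
STORE_FAST t → t=-4. Stack: []
LOAD_FAST t → push -4. Stack: [-4]
LOAD_CONST → push 11. Stack: [-4, 11]
BINARY_OP + → -4 + 11 = 7. Stack: [7]
RETURN_VALUE → return 7.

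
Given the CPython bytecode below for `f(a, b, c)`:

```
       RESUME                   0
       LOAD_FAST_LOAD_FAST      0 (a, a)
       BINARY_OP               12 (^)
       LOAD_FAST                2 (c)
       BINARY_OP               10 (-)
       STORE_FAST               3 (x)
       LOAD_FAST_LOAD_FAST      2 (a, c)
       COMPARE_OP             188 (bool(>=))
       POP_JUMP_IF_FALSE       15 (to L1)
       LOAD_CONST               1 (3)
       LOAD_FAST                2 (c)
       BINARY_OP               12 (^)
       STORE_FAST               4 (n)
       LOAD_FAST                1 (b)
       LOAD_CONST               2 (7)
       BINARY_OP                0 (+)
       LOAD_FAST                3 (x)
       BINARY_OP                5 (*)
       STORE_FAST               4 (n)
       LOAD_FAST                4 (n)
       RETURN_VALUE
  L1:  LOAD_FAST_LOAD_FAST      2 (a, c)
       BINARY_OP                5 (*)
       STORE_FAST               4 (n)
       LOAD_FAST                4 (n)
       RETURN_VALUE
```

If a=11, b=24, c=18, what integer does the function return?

LOAD_FAST_LOAD_FAST a,a → push 11,11. Stack: [11, 11]
BINARY_OP ^ → 11 ^ 11 = 0. Stack: [0]
LOAD_FAST c → push 18. Stack: [0, 18]
BINARY_OP - → 0 - 18 = -18. Stack: [-18]
STORE_FAST x → x=-18. Stack: []
LOAD_FAST_LOAD_FAST a,c → push 11,18. Stack: [11, 18]
COMPARE_OP bool(>=) → 11 vs 18 = False. Stack: [False]
POP_JUMP_IF_FALSE → pop False; jump. Stack: []
LOAD_FAST_LOAD_FAST a,c → push 11,18. Stack: [11, 18]
BINARY_OP * → 11 * 18 = 198. Stack: [198]
STORE_FAST n → n=198. Stack: []
LOAD_FAST n → push 198. Stack: [198]
RETURN_VALUE → return 198.

198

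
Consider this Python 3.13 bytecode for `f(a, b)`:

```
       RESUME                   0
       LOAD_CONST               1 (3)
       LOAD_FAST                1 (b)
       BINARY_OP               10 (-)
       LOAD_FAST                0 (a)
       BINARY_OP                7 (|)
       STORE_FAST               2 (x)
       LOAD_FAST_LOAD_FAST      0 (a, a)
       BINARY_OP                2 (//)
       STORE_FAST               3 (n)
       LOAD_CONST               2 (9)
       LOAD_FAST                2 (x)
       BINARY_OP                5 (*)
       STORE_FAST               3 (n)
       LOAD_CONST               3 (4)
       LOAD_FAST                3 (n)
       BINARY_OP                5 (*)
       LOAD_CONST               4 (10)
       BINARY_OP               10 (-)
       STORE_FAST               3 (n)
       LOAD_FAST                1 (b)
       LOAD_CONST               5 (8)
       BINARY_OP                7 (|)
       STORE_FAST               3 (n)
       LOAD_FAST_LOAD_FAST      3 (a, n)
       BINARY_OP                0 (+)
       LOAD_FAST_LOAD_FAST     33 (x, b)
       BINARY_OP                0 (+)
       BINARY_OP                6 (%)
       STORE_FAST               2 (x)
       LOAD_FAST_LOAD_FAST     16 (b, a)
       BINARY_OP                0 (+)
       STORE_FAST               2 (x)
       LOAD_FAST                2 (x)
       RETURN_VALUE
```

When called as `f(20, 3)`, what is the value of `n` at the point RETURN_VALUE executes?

11

LOAD_CONST → push 3. Stack: [3]
LOAD_FAST b → push 3. Stack: [3, 3]
BINARY_OP - → 3 - 3 = 0. Stack: [0]
LOAD_FAST a → push 20. Stack: [0, 20]
BINARY_OP | → 0 | 20 = 20. Stack: [20]
STORE_FAST x → x=20. Stack: []
LOAD_FAST_LOAD_FAST a,a → push 20,20. Stack: [20, 20]
BINARY_OP // → 20 // 20 = 1. Stack: [1]
STORE_FAST n → n=1. Stack: []
LOAD_CONST → push 9. Stack: [9]
LOAD_FAST x → push 20. Stack: [9, 20]
BINARY_OP * → 9 * 20 = 180. Stack: [180]
STORE_FAST n → n=180. Stack: []
LOAD_CONST → push 4. Stack: [4]
LOAD_FAST n → push 180. Stack: [4, 180]
BINARY_OP * → 4 * 180 = 720. Stack: [720]
LOAD_CONST → push 10. Stack: [720, 10]
BINARY_OP - → 720 - 10 = 710. Stack: [710]
STORE_FAST n → n=710. Stack: []
LOAD_FAST b → push 3. Stack: [3]
LOAD_CONST → push 8. Stack: [3, 8]
BINARY_OP | → 3 | 8 = 11. Stack: [11]
STORE_FAST n → n=11. Stack: []
LOAD_FAST_LOAD_FAST a,n → push 20,11. Stack: [20, 11]
BINARY_OP + → 20 + 11 = 31. Stack: [31]
LOAD_FAST_LOAD_FAST x,b → push 20,3. Stack: [31, 20, 3]
BINARY_OP + → 20 + 3 = 23. Stack: [31, 23]
BINARY_OP % → 31 % 23 = 8. Stack: [8]
STORE_FAST x → x=8. Stack: []
LOAD_FAST_LOAD_FAST b,a → push 3,20. Stack: [3, 20]
BINARY_OP + → 3 + 20 = 23. Stack: [23]
STORE_FAST x → x=23. Stack: []
LOAD_FAST x → push 23. Stack: [23]
RETURN_VALUE → return 23.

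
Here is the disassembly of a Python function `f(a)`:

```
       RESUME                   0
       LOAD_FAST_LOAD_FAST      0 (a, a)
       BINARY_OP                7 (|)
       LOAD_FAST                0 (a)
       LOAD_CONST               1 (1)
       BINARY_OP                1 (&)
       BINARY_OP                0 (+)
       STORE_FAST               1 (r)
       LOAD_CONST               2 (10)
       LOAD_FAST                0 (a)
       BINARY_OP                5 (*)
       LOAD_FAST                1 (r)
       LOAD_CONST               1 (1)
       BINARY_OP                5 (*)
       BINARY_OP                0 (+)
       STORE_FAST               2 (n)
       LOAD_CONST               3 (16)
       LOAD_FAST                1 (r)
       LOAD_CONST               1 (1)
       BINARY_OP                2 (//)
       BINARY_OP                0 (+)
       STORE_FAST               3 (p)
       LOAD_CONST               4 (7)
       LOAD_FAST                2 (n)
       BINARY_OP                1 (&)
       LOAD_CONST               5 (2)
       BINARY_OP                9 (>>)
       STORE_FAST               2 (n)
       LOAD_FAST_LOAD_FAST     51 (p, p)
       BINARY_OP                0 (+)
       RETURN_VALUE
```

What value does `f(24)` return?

LOAD_FAST_LOAD_FAST a,a → push 24,24. Stack: [24, 24]
BINARY_OP | → 24 | 24 = 24. Stack: [24]
LOAD_FAST a → push 24. Stack: [24, 24]
LOAD_CONST → push 1. Stack: [24, 24, 1]
BINARY_OP & → 24 & 1 = 0. Stack: [24, 0]
BINARY_OP + → 24 + 0 = 24. Stack: [24]
STORE_FAST r → r=24. Stack: []
LOAD_CONST → push 10. Stack: [10]
LOAD_FAST a → push 24. Stack: [10, 24]
BINARY_OP * → 10 * 24 = 240. Stack: [240]
LOAD_FAST r → push 24. Stack: [240, 24]
LOAD_CONST → push 1. Stack: [240, 24, 1]
BINARY_OP * → 24 * 1 = 24. Stack: [240, 24]
BINARY_OP + → 240 + 24 = 264. Stack: [264]
STORE_FAST n → n=264. Stack: []
LOAD_CONST → push 16. Stack: [16]
LOAD_FAST r → push 24. Stack: [16, 24]
LOAD_CONST → push 1. Stack: [16, 24, 1]
BINARY_OP // → 24 // 1 = 24. Stack: [16, 24]
BINARY_OP + → 16 + 24 = 40. Stack: [40]
STORE_FAST p → p=40. Stack: []
LOAD_CONST → push 7. Stack: [7]
LOAD_FAST n → push 264. Stack: [7, 264]
BINARY_OP & → 7 & 264 = 0. Stack: [0]
LOAD_CONST → push 2. Stack: [0, 2]
BINARY_OP >> → 0 >> 2 = 0. Stack: [0]
STORE_FAST n → n=0. Stack: []
LOAD_FAST_LOAD_FAST p,p → push 40,40. Stack: [40, 40]
BINARY_OP + → 40 + 40 = 80. Stack: [80]
RETURN_VALUE → return 80.

80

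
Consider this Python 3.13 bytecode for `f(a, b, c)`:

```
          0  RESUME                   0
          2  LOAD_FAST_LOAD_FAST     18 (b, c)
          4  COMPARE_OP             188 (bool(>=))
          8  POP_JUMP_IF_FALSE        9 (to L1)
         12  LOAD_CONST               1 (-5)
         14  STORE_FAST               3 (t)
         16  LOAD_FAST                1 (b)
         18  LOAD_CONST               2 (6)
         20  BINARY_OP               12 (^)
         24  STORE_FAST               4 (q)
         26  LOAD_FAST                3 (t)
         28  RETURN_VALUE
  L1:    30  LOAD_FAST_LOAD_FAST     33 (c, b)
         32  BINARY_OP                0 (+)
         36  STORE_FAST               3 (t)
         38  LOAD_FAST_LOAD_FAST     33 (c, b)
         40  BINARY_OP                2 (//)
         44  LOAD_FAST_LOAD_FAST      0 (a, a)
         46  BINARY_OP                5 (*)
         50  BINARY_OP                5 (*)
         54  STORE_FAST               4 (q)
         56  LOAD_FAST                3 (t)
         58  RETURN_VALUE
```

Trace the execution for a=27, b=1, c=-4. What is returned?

-5

LOAD_FAST_LOAD_FAST b,c → push 1,-4. Stack: [1, -4]
COMPARE_OP bool(>=) → 1 vs -4 = True. Stack: [True]
POP_JUMP_IF_FALSE → pop True; no jump. Stack: []
LOAD_CONST → push -5. Stack: [-5]
STORE_FAST t → t=-5. Stack: []
LOAD_FAST b → push 1. Stack: [1]
LOAD_CONST → push 6. Stack: [1, 6]
BINARY_OP ^ → 1 ^ 6 = 7. Stack: [7]
STORE_FAST q → q=7. Stack: []
LOAD_FAST t → push -5. Stack: [-5]
RETURN_VALUE → return -5.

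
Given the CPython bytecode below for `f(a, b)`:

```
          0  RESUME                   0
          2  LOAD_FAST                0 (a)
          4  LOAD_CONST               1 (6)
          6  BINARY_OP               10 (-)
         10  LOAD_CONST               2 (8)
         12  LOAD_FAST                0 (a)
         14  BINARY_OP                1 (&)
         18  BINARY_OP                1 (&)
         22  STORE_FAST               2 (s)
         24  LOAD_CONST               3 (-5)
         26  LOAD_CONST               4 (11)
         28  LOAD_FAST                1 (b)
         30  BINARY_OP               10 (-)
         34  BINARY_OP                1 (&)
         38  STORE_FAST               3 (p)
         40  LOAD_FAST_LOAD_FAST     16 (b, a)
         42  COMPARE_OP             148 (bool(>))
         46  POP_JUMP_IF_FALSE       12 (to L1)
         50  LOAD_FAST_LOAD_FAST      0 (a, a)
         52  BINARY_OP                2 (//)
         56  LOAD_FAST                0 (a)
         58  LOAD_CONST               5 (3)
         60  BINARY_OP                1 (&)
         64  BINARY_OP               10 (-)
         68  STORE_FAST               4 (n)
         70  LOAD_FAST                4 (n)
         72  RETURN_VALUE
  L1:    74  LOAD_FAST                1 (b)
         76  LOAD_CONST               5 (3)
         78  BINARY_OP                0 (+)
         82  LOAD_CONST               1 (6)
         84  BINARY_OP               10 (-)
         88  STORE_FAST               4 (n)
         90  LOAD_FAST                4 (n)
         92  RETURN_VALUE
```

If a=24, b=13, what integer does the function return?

LOAD_FAST a → push 24. Stack: [24]
LOAD_CONST → push 6. Stack: [24, 6]
BINARY_OP - → 24 - 6 = 18. Stack: [18]
LOAD_CONST → push 8. Stack: [18, 8]
LOAD_FAST a → push 24. Stack: [18, 8, 24]
BINARY_OP & → 8 & 24 = 8. Stack: [18, 8]
BINARY_OP & → 18 & 8 = 0. Stack: [0]
STORE_FAST s → s=0. Stack: []
LOAD_CONST → push -5. Stack: [-5]
LOAD_CONST → push 11. Stack: [-5, 11]
LOAD_FAST b → push 13. Stack: [-5, 11, 13]
BINARY_OP - → 11 - 13 = -2. Stack: [-5, -2]
BINARY_OP & → -5 & -2 = -6. Stack: [-6]
STORE_FAST p → p=-6. Stack: []
LOAD_FAST_LOAD_FAST b,a → push 13,24. Stack: [13, 24]
COMPARE_OP bool(>) → 13 vs 24 = False. Stack: [False]
POP_JUMP_IF_FALSE → pop False; jump. Stack: []
LOAD_FAST b → push 13. Stack: [13]
LOAD_CONST → push 3. Stack: [13, 3]
BINARY_OP + → 13 + 3 = 16. Stack: [16]
LOAD_CONST → push 6. Stack: [16, 6]
BINARY_OP - → 16 - 6 = 10. Stack: [10]
STORE_FAST n → n=10. Stack: []
LOAD_FAST n → push 10. Stack: [10]
RETURN_VALUE → return 10.

10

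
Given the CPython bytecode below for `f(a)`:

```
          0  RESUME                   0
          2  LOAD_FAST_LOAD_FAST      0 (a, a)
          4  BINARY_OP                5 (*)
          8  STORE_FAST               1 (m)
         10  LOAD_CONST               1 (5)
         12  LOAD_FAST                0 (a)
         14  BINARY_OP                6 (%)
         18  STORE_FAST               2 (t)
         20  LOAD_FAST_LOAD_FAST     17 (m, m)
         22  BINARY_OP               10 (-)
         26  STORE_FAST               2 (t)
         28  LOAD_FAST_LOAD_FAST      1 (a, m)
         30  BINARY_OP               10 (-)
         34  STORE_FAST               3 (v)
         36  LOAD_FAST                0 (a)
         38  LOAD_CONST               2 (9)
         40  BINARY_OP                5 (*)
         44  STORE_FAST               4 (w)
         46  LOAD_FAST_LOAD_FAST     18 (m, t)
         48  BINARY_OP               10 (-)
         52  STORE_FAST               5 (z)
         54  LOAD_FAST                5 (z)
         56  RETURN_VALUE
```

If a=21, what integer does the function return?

LOAD_FAST_LOAD_FAST a,a → push 21,21. Stack: [21, 21]
BINARY_OP * → 21 * 21 = 441. Stack: [441]
STORE_FAST m → m=441. Stack: []
LOAD_CONST → push 5. Stack: [5]
LOAD_FAST a → push 21. Stack: [5, 21]
BINARY_OP % → 5 % 21 = 5. Stack: [5]
STORE_FAST t → t=5. Stack: []
LOAD_FAST_LOAD_FAST m,m → push 441,441. Stack: [441, 441]
BINARY_OP - → 441 - 441 = 0. Stack: [0]
STORE_FAST t → t=0. Stack: []
LOAD_FAST_LOAD_FAST a,m → push 21,441. Stack: [21, 441]
BINARY_OP - → 21 - 441 = -420. Stack: [-420]
STORE_FAST v → v=-420. Stack: []
LOAD_FAST a → push 21. Stack: [21]
LOAD_CONST → push 9. Stack: [21, 9]
BINARY_OP * → 21 * 9 = 189. Stack: [189]
STORE_FAST w → w=189. Stack: []
LOAD_FAST_LOAD_FAST m,t → push 441,0. Stack: [441, 0]
BINARY_OP - → 441 - 0 = 441. Stack: [441]
STORE_FAST z → z=441. Stack: []
LOAD_FAST z → push 441. Stack: [441]
RETURN_VALUE → return 441.

441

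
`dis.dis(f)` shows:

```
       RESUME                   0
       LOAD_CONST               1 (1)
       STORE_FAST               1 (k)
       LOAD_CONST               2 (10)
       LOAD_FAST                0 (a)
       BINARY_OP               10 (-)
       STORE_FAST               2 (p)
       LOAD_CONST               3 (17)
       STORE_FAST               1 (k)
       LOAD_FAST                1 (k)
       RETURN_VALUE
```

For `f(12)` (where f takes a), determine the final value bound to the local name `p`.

LOAD_CONST → push 1. Stack: [1]
STORE_FAST k → k=1. Stack: []
LOAD_CONST → push 10. Stack: [10]
LOAD_FAST a → push 12. Stack: [10, 12]
BINARY_OP - → 10 - 12 = -2. Stack: [-2]
STORE_FAST p → p=-2. Stack: []
LOAD_CONST → push 17. Stack: [17]
STORE_FAST k → k=17. Stack: []
LOAD_FAST k → push 17. Stack: [17]
RETURN_VALUE → return 17.

-2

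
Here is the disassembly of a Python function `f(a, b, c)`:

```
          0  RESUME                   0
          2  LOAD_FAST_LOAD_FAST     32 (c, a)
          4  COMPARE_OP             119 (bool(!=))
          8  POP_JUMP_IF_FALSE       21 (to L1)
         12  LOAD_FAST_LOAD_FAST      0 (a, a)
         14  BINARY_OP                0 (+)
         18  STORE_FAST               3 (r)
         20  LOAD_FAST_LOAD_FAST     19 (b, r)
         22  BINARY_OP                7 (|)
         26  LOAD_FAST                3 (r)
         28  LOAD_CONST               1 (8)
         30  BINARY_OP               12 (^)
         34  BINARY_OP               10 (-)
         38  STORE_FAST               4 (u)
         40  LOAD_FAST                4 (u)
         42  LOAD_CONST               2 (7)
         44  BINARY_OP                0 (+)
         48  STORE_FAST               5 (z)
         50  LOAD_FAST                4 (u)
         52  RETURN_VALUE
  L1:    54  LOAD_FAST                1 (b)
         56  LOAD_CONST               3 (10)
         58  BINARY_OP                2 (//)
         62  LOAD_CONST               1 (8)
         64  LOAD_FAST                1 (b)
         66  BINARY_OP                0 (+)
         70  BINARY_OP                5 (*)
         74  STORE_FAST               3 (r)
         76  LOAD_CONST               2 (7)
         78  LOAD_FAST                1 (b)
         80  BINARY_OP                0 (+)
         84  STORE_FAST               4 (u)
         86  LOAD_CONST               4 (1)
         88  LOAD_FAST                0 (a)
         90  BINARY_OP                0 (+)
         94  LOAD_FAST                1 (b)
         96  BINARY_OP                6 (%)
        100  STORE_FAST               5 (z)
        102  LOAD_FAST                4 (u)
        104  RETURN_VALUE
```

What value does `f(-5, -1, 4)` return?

1

LOAD_FAST_LOAD_FAST c,a → push 4,-5. Stack: [4, -5]
COMPARE_OP bool(!=) → 4 vs -5 = True. Stack: [True]
POP_JUMP_IF_FALSE → pop True; no jump. Stack: []
LOAD_FAST_LOAD_FAST a,a → push -5,-5. Stack: [-5, -5]
BINARY_OP + → -5 + -5 = -10. Stack: [-10]
STORE_FAST r → r=-10. Stack: []
LOAD_FAST_LOAD_FAST b,r → push -1,-10. Stack: [-1, -10]
BINARY_OP | → -1 | -10 = -1. Stack: [-1]
LOAD_FAST r → push -10. Stack: [-1, -10]
LOAD_CONST → push 8. Stack: [-1, -10, 8]
BINARY_OP ^ → -10 ^ 8 = -2. Stack: [-1, -2]
BINARY_OP - → -1 - -2 = 1. Stack: [1]
STORE_FAST u → u=1. Stack: []
LOAD_FAST u → push 1. Stack: [1]
LOAD_CONST → push 7. Stack: [1, 7]
BINARY_OP + → 1 + 7 = 8. Stack: [8]
STORE_FAST z → z=8. Stack: []
LOAD_FAST u → push 1. Stack: [1]
RETURN_VALUE → return 1.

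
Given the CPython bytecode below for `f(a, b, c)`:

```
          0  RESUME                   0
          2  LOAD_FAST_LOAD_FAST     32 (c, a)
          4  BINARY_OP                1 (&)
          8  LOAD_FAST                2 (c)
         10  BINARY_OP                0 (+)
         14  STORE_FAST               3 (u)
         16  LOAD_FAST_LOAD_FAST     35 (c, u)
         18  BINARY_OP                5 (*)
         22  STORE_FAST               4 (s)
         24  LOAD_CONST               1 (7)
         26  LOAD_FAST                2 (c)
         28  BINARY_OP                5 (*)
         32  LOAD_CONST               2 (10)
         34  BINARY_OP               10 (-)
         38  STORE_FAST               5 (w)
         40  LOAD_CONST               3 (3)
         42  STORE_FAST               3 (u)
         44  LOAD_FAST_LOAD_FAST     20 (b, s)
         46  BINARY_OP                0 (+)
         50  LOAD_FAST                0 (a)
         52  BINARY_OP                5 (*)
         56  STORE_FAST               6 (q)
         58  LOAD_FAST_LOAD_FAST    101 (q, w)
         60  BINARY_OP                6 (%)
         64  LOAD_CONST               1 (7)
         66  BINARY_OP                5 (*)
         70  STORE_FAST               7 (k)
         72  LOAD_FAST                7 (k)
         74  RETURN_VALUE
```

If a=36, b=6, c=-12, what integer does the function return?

0

LOAD_FAST_LOAD_FAST c,a → push -12,36. Stack: [-12, 36]
BINARY_OP & → -12 & 36 = 36. Stack: [36]
LOAD_FAST c → push -12. Stack: [36, -12]
BINARY_OP + → 36 + -12 = 24. Stack: [24]
STORE_FAST u → u=24. Stack: []
LOAD_FAST_LOAD_FAST c,u → push -12,24. Stack: [-12, 24]
BINARY_OP * → -12 * 24 = -288. Stack: [-288]
STORE_FAST s → s=-288. Stack: []
LOAD_CONST → push 7. Stack: [7]
LOAD_FAST c → push -12. Stack: [7, -12]
BINARY_OP * → 7 * -12 = -84. Stack: [-84]
LOAD_CONST → push 10. Stack: [-84, 10]
BINARY_OP - → -84 - 10 = -94. Stack: [-94]
STORE_FAST w → w=-94. Stack: []
LOAD_CONST → push 3. Stack: [3]
STORE_FAST u → u=3. Stack: []
LOAD_FAST_LOAD_FAST b,s → push 6,-288. Stack: [6, -288]
BINARY_OP + → 6 + -288 = -282. Stack: [-282]
LOAD_FAST a → push 36. Stack: [-282, 36]
BINARY_OP * → -282 * 36 = -10152. Stack: [-10152]
STORE_FAST q → q=-10152. Stack: []
LOAD_FAST_LOAD_FAST q,w → push -10152,-94. Stack: [-10152, -94]
BINARY_OP % → -10152 % -94 = 0. Stack: [0]
LOAD_CONST → push 7. Stack: [0, 7]
BINARY_OP * → 0 * 7 = 0. Stack: [0]
STORE_FAST k → k=0. Stack: []
LOAD_FAST k → push 0. Stack: [0]
RETURN_VALUE → return 0.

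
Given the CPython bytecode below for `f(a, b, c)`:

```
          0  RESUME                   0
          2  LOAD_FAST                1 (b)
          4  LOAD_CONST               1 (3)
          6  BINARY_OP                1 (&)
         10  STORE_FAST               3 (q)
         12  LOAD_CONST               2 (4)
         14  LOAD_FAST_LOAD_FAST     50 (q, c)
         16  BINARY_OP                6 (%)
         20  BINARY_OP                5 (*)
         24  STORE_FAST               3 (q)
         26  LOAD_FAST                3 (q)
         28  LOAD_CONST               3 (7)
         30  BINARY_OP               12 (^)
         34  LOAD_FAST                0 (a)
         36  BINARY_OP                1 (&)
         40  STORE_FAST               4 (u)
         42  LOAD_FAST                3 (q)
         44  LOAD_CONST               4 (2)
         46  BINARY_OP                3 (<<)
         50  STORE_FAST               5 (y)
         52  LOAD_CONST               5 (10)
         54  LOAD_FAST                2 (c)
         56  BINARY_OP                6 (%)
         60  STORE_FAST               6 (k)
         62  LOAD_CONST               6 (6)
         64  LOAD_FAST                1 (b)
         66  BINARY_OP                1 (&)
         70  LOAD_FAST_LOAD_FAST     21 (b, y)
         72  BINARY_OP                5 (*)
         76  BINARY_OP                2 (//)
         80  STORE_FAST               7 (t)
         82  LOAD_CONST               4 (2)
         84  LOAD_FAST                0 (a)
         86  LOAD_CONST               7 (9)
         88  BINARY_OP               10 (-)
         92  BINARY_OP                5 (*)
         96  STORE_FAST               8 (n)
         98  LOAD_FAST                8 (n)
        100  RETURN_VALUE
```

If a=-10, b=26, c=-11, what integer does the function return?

LOAD_FAST b → push 26. Stack: [26]
LOAD_CONST → push 3. Stack: [26, 3]
BINARY_OP & → 26 & 3 = 2. Stack: [2]
STORE_FAST q → q=2. Stack: []
LOAD_CONST → push 4. Stack: [4]
LOAD_FAST_LOAD_FAST q,c → push 2,-11. Stack: [4, 2, -11]
BINARY_OP % → 2 % -11 = -9. Stack: [4, -9]
BINARY_OP * → 4 * -9 = -36. Stack: [-36]
STORE_FAST q → q=-36. Stack: []
LOAD_FAST q → push -36. Stack: [-36]
LOAD_CONST → push 7. Stack: [-36, 7]
BINARY_OP ^ → -36 ^ 7 = -37. Stack: [-37]
LOAD_FAST a → push -10. Stack: [-37, -10]
BINARY_OP & → -37 & -10 = -46. Stack: [-46]
STORE_FAST u → u=-46. Stack: []
LOAD_FAST q → push -36. Stack: [-36]
LOAD_CONST → push 2. Stack: [-36, 2]
BINARY_OP << → -36 << 2 = -144. Stack: [-144]
STORE_FAST y → y=-144. Stack: []
LOAD_CONST → push 10. Stack: [10]
LOAD_FAST c → push -11. Stack: [10, -11]
BINARY_OP % → 10 % -11 = -1. Stack: [-1]
STORE_FAST k → k=-1. Stack: []
LOAD_CONST → push 6. Stack: [6]
LOAD_FAST b → push 26. Stack: [6, 26]
BINARY_OP & → 6 & 26 = 2. Stack: [2]
LOAD_FAST_LOAD_FAST b,y → push 26,-144. Stack: [2, 26, -144]
BINARY_OP * → 26 * -144 = -3744. Stack: [2, -3744]
BINARY_OP // → 2 // -3744 = -1. Stack: [-1]
STORE_FAST t → t=-1. Stack: []
LOAD_CONST → push 2. Stack: [2]
LOAD_FAST a → push -10. Stack: [2, -10]
LOAD_CONST → push 9. Stack: [2, -10, 9]
BINARY_OP - → -10 - 9 = -19. Stack: [2, -19]
BINARY_OP * → 2 * -19 = -38. Stack: [-38]
STORE_FAST n → n=-38. Stack: []
LOAD_FAST n → push -38. Stack: [-38]
RETURN_VALUE → return -38.

-38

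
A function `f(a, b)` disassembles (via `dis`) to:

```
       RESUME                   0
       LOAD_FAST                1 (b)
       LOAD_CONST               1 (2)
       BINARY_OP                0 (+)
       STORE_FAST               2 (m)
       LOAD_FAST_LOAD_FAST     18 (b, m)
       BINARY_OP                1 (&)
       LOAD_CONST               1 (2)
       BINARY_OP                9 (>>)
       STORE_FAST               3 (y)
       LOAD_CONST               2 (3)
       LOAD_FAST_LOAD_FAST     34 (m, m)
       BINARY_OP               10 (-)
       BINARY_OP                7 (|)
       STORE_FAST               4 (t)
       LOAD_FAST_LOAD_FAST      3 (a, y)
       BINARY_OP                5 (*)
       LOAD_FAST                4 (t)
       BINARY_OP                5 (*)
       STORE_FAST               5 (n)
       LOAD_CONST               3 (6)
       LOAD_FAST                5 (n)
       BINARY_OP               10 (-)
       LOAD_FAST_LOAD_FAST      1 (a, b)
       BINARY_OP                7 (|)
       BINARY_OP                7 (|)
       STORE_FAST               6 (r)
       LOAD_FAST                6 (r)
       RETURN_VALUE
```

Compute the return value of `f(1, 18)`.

LOAD_FAST b → push 18. Stack: [18]
LOAD_CONST → push 2. Stack: [18, 2]
BINARY_OP + → 18 + 2 = 20. Stack: [20]
STORE_FAST m → m=20. Stack: []
LOAD_FAST_LOAD_FAST b,m → push 18,20. Stack: [18, 20]
BINARY_OP & → 18 & 20 = 16. Stack: [16]
LOAD_CONST → push 2. Stack: [16, 2]
BINARY_OP >> → 16 >> 2 = 4. Stack: [4]
STORE_FAST y → y=4. Stack: []
LOAD_CONST → push 3. Stack: [3]
LOAD_FAST_LOAD_FAST m,m → push 20,20. Stack: [3, 20, 20]
BINARY_OP - → 20 - 20 = 0. Stack: [3, 0]
BINARY_OP | → 3 | 0 = 3. Stack: [3]
STORE_FAST t → t=3. Stack: []
LOAD_FAST_LOAD_FAST a,y → push 1,4. Stack: [1, 4]
BINARY_OP * → 1 * 4 = 4. Stack: [4]
LOAD_FAST t → push 3. Stack: [4, 3]
BINARY_OP * → 4 * 3 = 12. Stack: [12]
STORE_FAST n → n=12. Stack: []
LOAD_CONST → push 6. Stack: [6]
LOAD_FAST n → push 12. Stack: [6, 12]
BINARY_OP - → 6 - 12 = -6. Stack: [-6]
LOAD_FAST_LOAD_FAST a,b → push 1,18. Stack: [-6, 1, 18]
BINARY_OP | → 1 | 18 = 19. Stack: [-6, 19]
BINARY_OP | → -6 | 19 = -5. Stack: [-5]
STORE_FAST r → r=-5. Stack: []
LOAD_FAST r → push -5. Stack: [-5]
RETURN_VALUE → return -5.

-5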